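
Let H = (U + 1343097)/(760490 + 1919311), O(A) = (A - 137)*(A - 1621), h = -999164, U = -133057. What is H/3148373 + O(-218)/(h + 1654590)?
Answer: 134342990715922225/134874091636775178 ≈ 0.99606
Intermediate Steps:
O(A) = (-1621 + A)*(-137 + A) (O(A) = (-137 + A)*(-1621 + A) = (-1621 + A)*(-137 + A))
H = 1210040/2679801 (H = (-133057 + 1343097)/(760490 + 1919311) = 1210040/2679801 ≈ 0.45154)
H/3148373 + O(-218)/(h + 1654590) = (1210040/2679801)/3148373 + (222077 + (-218)**2 - 1758*(-218))/(-999164 + 1654590) = (1210040/2679801)*(1/3148373) + (222077 + 47524 + 383244)/655426 = 1210040/8437013113773 + 652845*(1/655426) = 1210040/8437013113773 + 652845/655426 = 134342990715922225/134874091636775178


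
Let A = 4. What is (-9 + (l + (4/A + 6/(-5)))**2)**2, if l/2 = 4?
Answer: 1679616/625 ≈ 2687.4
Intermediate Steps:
l = 8 (l = 2*4 = 8)
(-9 + (l + (4/A + 6/(-5)))**2)**2 = (-9 + (8 + (4/4 + 6/(-5)))**2)**2 = (-9 + (8 + (4*(1/4) + 6*(-1/5)))**2)**2 = (-9 + (8 + (1 - 6/5))**2)**2 = (-9 + (8 - 1/5)**2)**2 = (-9 + (39/5)**2)**2 = (-9 + 1521/25)**2 = (1296/25)**2 = 1679616/625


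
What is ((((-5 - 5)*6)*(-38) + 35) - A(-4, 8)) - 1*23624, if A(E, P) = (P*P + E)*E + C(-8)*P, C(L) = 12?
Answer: -21165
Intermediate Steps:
A(E, P) = 12*P + E*(E + P**2) (A(E, P) = (P*P + E)*E + 12*P = (P**2 + E)*E + 12*P = (E + P**2)*E + 12*P = E*(E + P**2) + 12*P = 12*P + E*(E + P**2))
((((-5 - 5)*6)*(-38) + 35) - A(-4, 8)) - 1*23624 = ((((-5 - 5)*6)*(-38) + 35) - ((-4)**2 + 12*8 - 4*8**2)) - 1*23624 = ((-10*6*(-38) + 35) - (16 + 96 - 4*64)) - 23624 = ((-60*(-38) + 35) - (16 + 96 - 256)) - 23624 = ((2280 + 35) - 1*(-144)) - 23624 = (2315 + 144) - 23624 = 2459 - 23624 = -21165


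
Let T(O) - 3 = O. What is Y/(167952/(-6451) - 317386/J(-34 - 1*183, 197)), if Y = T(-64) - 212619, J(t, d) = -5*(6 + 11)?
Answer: -58309943900/1016590583 ≈ -57.358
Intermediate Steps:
T(O) = 3 + O
J(t, d) = -85 (J(t, d) = -5*17 = -85)
Y = -212680 (Y = (3 - 64) - 212619 = -61 - 212619 = -212680)
Y/(167952/(-6451) - 317386/J(-34 - 1*183, 197)) = -212680/(167952/(-6451) - 317386/(-85)) = -212680/(167952*(-1/6451) - 317386*(-1/85)) = -212680/(-167952/6451 + 317386/85) = -212680/2033181166/548335 = -212680*548335/2033181166 = -58309943900/1016590583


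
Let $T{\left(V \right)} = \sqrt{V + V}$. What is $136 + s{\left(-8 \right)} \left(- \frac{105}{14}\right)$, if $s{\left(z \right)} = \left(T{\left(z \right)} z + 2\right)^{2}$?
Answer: $7786 + 960 i \approx 7786.0 + 960.0 i$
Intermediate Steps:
$T{\left(V \right)} = \sqrt{2} \sqrt{V}$ ($T{\left(V \right)} = \sqrt{2 V} = \sqrt{2} \sqrt{V}$)
$s{\left(z \right)} = \left(2 + \sqrt{2} z^{\frac{3}{2}}\right)^{2}$ ($s{\left(z \right)} = \left(\sqrt{2} \sqrt{z} z + 2\right)^{2} = \left(\sqrt{2} z^{\frac{3}{2}} + 2\right)^{2} = \left(2 + \sqrt{2} z^{\frac{3}{2}}\right)^{2}$)
$136 + s{\left(-8 \right)} \left(- \frac{105}{14}\right) = 136 + \left(2 + \sqrt{2} \left(-8\right)^{\frac{3}{2}}\right)^{2} \left(- \frac{105}{14}\right) = 136 + \left(2 + \sqrt{2} \left(- 16 i \sqrt{2}\right)\right)^{2} \left(\left(-105\right) \frac{1}{14}\right) = 136 + \left(2 - 32 i\right)^{2} \left(- \frac{15}{2}\right) = 136 - \frac{15 \left(2 - 32 i\right)^{2}}{2}$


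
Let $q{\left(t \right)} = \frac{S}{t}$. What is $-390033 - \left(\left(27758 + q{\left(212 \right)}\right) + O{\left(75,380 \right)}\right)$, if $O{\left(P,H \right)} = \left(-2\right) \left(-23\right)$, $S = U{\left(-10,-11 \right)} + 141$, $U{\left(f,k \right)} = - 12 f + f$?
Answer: $- \frac{88581695}{212} \approx -4.1784 \cdot 10^{5}$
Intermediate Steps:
$U{\left(f,k \right)} = - 11 f$
$S = 251$ ($S = \left(-11\right) \left(-10\right) + 141 = 110 + 141 = 251$)
$O{\left(P,H \right)} = 46$
$q{\left(t \right)} = \frac{251}{t}$
$-390033 - \left(\left(27758 + q{\left(212 \right)}\right) + O{\left(75,380 \right)}\right) = -390033 - \left(\left(27758 + \frac{251}{212}\right) + 46\right) = -390033 - \left(\frac{5884947}{212} + 46\right) = -390033 - \frac{5894699}{212} = - \frac{88581695}{212}$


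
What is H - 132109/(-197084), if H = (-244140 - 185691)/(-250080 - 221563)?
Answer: 147021097891/92953289012 ≈ 1.5817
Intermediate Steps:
H = 429831/471643 (H = -429831/(-471643) = -429831*(-1/471643) = 429831/471643 ≈ 0.91135)
H - 132109/(-197084) = 429831/471643 - 132109/(-197084) = 429831/471643 - 132109*(-1/197084) = 429831/471643 + 132109/197084 = 147021097891/92953289012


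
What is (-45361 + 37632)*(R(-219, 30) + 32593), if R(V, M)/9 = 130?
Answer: -260954227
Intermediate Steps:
R(V, M) = 1170 (R(V, M) = 9*130 = 1170)
(-45361 + 37632)*(R(-219, 30) + 32593) = (-45361 + 37632)*(1170 + 32593) = -7729*33763 = -260954227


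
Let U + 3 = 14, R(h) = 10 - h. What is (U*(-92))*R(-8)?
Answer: -18216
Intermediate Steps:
U = 11 (U = -3 + 14 = 11)
(U*(-92))*R(-8) = (11*(-92))*(10 - 1*(-8)) = -1012*(10 + 8) = -1012*18 = -18216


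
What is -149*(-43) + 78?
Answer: 6485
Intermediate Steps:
-149*(-43) + 78 = 6407 + 78 = 6485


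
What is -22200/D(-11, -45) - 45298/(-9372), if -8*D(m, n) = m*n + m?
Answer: 269909/726 ≈ 371.78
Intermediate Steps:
D(m, n) = -m/8 - m*n/8 (D(m, n) = -(m*n + m)/8 = -(m + m*n)/8 = -m/8 - m*n/8)
-22200/D(-11, -45) - 45298/(-9372) = -22200*8/(11*(1 - 45)) - 45298/(-9372) = -22200/((-1/8*(-11)*(-44))) - 45298*(-1/9372) = -22200/(-121/2) + 29/6 = -22200*(-2/121) + 29/6 = 44400/121 + 29/6 = 269909/726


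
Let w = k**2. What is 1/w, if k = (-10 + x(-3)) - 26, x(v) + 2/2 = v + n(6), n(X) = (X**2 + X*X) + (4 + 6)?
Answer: 1/1764 ≈ 0.00056689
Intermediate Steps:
n(X) = 10 + 2*X**2 (n(X) = (X**2 + X**2) + 10 = 2*X**2 + 10 = 10 + 2*X**2)
x(v) = 81 + v (x(v) = -1 + (v + (10 + 2*6**2)) = -1 + (v + (10 + 2*36)) = -1 + (v + (10 + 72)) = -1 + (v + 82) = -1 + (82 + v) = 81 + v)
k = 42 (k = (-10 + (81 - 3)) - 26 = (-10 + 78) - 26 = 68 - 26 = 42)
w = 1764 (w = 42**2 = 1764)
1/w = 1/1764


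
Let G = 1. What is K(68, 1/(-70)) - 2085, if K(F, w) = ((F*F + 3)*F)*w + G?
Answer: -32894/5 ≈ -6578.8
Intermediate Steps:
K(F, w) = 1 + F*w*(3 + F**2) (K(F, w) = ((F*F + 3)*F)*w + 1 = ((F**2 + 3)*F)*w + 1 = ((3 + F**2)*F)*w + 1 = (F*(3 + F**2))*w + 1 = F*w*(3 + F**2) + 1 = 1 + F*w*(3 + F**2))
K(68, 1/(-70)) - 2085 = (1 + 68**3/(-70) + 3*68/(-70)) - 2085 = (1 - 1/70*314432 + 3*68*(-1/70)) - 2085 = (1 - 157216/35 - 102/35) - 2085 = -22469/5 - 2085 = -32894/5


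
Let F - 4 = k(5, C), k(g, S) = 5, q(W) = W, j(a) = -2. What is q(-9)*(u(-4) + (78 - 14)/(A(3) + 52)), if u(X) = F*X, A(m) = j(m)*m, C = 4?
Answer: 7164/23 ≈ 311.48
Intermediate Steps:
A(m) = -2*m
F = 9 (F = 4 + 5 = 9)
u(X) = 9*X
q(-9)*(u(-4) + (78 - 14)/(A(3) + 52)) = -9*(9*(-4) + (78 - 14)/(-2*3 + 52)) = -9*(-36 + 64/(-6 + 52)) = -9*(-36 + 64/46) = -9*(-36 + 64*(1/46)) = -9*(-36 + 32/23) = -9*(-796/23) = 7164/23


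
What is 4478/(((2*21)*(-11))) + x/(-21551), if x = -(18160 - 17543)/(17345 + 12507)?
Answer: -1440439129501/148611644412 ≈ -9.6926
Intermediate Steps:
x = -617/29852 ≈ -0.020669
4478/(((2*21)*(-11))) + x/(-21551) = 4478/(((2*21)*(-11))) - 617/29852/(-21551) = 4478/((42*(-11))) - 617/29852*(-1/21551) = 4478/(-462) + 617/643340452 = 4478*(-1/462) + 617/643340452 = -2239/231 + 617/643340452 = -1440439129501/148611644412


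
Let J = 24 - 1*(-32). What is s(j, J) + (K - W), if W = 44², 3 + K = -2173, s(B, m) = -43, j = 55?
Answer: -4155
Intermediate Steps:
J = 56 (J = 24 + 32 = 56)
K = -2176 (K = -3 - 2173 = -2176)
W = 1936
s(j, J) + (K - W) = -43 + (-2176 - 1*1936) = -43 + (-2176 - 1936) = -43 - 4112 = -4155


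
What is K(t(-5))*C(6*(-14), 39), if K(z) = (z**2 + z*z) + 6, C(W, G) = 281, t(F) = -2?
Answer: 3934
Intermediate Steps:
K(z) = 6 + 2*z**2 (K(z) = (z**2 + z**2) + 6 = 2*z**2 + 6 = 6 + 2*z**2)
K(t(-5))*C(6*(-14), 39) = (6 + 2*(-2)**2)*281 = (6 + 2*4)*281 = (6 + 8)*281 = 14*281 = 3934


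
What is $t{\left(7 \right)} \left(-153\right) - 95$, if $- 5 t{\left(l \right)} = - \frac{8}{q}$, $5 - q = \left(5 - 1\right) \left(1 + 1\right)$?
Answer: $- \frac{67}{5} \approx -13.4$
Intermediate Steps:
$q = -3$ ($q = 5 - \left(5 - 1\right) \left(1 + 1\right) = 5 - 4 \cdot 2 = 5 - 8 = -3$)
$t{\left(l \right)} = - \frac{8}{15}$ ($t{\left(l \right)} = - \frac{\left(-8\right) \frac{1}{-3}}{5} = - \frac{\left(-8\right) \left(- \frac{1}{3}\right)}{5} = \left(- \frac{1}{5}\right) \frac{8}{3} = - \frac{8}{15}$)
$t{\left(7 \right)} \left(-153\right) - 95 = \left(- \frac{8}{15}\right) \left(-153\right) - 95 = \frac{408}{5} - 95 = - \frac{67}{5}$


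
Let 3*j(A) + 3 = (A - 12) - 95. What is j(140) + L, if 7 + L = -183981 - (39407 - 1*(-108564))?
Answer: -331949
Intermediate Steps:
j(A) = -110/3 + A/3 (j(A) = -1 + ((A - 12) - 95)/3 = -1 + ((-12 + A) - 95)/3 = -1 + (-107 + A)/3 = -1 + (-107/3 + A/3) = -110/3 + A/3)
L = -331959 (L = -7 + (-183981 - (39407 - 1*(-108564))) = -7 + (-183981 - (39407 + 108564)) = -7 + (-183981 - 1*147971) = -7 + (-183981 - 147971) = -7 - 331952 = -331959)
j(140) + L = (-110/3 + (1/3)*140) - 331959 = (-110/3 + 140/3) - 331959 = 10 - 331959 = -331949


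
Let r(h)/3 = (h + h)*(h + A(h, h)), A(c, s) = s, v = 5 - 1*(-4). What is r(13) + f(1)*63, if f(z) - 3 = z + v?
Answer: 2847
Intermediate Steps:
v = 9 (v = 5 + 4 = 9)
r(h) = 12*h² (r(h) = 3*((h + h)*(h + h)) = 3*((2*h)*(2*h)) = 3*(4*h²) = 12*h²)
f(z) = 12 + z (f(z) = 3 + (z + 9) = 3 + (9 + z) = 12 + z)
r(13) + f(1)*63 = 12*13² + (12 + 1)*63 = 12*169 + 13*63 = 2028 + 819 = 2847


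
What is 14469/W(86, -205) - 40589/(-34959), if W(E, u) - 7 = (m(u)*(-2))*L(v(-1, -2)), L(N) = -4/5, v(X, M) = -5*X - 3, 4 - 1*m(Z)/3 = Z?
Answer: 2734123894/176577909 ≈ 15.484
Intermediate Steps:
m(Z) = 12 - 3*Z
v(X, M) = -3 - 5*X
L(N) = -4/5 (L(N) = -4*1/5 = -4/5)
W(E, u) = 131/5 - 24*u/5 (W(E, u) = 7 + ((12 - 3*u)*(-2))*(-4/5) = 7 + (-24 + 6*u)*(-4/5) = 7 + (96/5 - 24*u/5) = 131/5 - 24*u/5)
14469/W(86, -205) - 40589/(-34959) = 14469/(131/5 - 24/5*(-205)) - 40589/(-34959) = 14469/(131/5 + 984) - 40589*(-1/34959) = 14469/(5051/5) + 40589/34959 = 14469*(5/5051) + 40589/34959 = 72345/5051 + 40589/34959 = 2734123894/176577909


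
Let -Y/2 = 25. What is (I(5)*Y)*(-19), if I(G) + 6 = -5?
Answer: -10450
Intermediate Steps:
Y = -50 (Y = -2*25 = -50)
I(G) = -11 (I(G) = -6 - 5 = -11)
(I(5)*Y)*(-19) = -11*(-50)*(-19) = 550*(-19) = -10450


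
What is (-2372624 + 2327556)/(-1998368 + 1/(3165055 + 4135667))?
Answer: 329028939096/14589529221695 ≈ 0.022552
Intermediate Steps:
(-2372624 + 2327556)/(-1998368 + 1/(3165055 + 4135667)) = -45068/(-1998368 + 1/7300722) = -45068/(-14589529221695/7300722) = -45068*(-7300722/14589529221695) = 329028939096/14589529221695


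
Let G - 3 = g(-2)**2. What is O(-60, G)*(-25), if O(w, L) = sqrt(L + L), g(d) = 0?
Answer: -25*sqrt(6) ≈ -61.237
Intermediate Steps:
G = 3 (G = 3 + 0**2 = 3 + 0 = 3)
O(w, L) = sqrt(2)*sqrt(L) (O(w, L) = sqrt(2*L) = sqrt(2)*sqrt(L))
O(-60, G)*(-25) = (sqrt(2)*sqrt(3))*(-25) = sqrt(6)*(-25) = -25*sqrt(6)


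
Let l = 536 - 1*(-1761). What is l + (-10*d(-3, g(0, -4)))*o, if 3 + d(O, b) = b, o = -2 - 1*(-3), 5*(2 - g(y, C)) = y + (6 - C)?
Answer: 2327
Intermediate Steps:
g(y, C) = ⅘ - y/5 + C/5 (g(y, C) = 2 - (y + (6 - C))/5 = 2 - (6 + y - C)/5 = 2 + (-6/5 - y/5 + C/5) = ⅘ - y/5 + C/5)
o = 1 (o = -2 + 3 = 1)
d(O, b) = -3 + b
l = 2297 (l = 536 + 1761 = 2297)
l + (-10*d(-3, g(0, -4)))*o = 2297 - 10*(-3 + (⅘ - ⅕*0 + (⅕)*(-4)))*1 = 2297 - 10*(-3 + (⅘ + 0 - ⅘))*1 = 2297 - 10*(-3 + 0)*1 = 2297 - 10*(-3)*1 = 2297 + 30*1 = 2297 + 30 = 2327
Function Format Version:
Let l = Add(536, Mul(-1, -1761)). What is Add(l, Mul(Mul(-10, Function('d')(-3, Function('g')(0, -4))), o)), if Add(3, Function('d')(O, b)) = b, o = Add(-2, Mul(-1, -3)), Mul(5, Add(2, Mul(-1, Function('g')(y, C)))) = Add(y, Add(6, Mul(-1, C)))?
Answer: 2327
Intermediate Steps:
Function('g')(y, C) = Add(Rational(4, 5), Mul(Rational(-1, 5), y), Mul(Rational(1, 5), C)) (Function('g')(y, C) = Add(2, Mul(Rational(-1, 5), Add(y, Add(6, Mul(-1, C))))) = Add(2, Mul(Rational(-1, 5), Add(6, y, Mul(-1, C)))) = Add(2, Add(Rational(-6, 5), Mul(Rational(-1, 5), y), Mul(Rational(1, 5), C))) = Add(Rational(4, 5), Mul(Rational(-1, 5), y), Mul(Rational(1, 5), C)))
o = 1 (o = Add(-2, 3) = 1)
Function('d')(O, b) = Add(-3, b)
l = 2297 (l = Add(536, 1761) = 2297)
Add(l, Mul(Mul(-10, Function('d')(-3, Function('g')(0, -4))), o)) = Add(2297, Mul(Mul(-10, Add(-3, Add(Rational(4, 5), Mul(Rational(-1, 5), 0), Mul(Rational(1, 5), -4)))), 1)) = Add(2297, Mul(Mul(-10, Add(-3, Add(Rational(4, 5), 0, Rational(-4, 5)))), 1)) = Add(2297, Mul(Mul(-10, Add(-3, 0)), 1)) = Add(2297, Mul(Mul(-10, -3), 1)) = Add(2297, Mul(30, 1)) = Add(2297, 30) = 2327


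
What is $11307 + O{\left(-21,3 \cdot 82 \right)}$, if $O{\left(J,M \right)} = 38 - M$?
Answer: $11099$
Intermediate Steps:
$11307 + O{\left(-21,3 \cdot 82 \right)} = 11307 + \left(38 - 3 \cdot 82\right) = 11307 + \left(38 - 246\right) = 11307 - 208 = 11099$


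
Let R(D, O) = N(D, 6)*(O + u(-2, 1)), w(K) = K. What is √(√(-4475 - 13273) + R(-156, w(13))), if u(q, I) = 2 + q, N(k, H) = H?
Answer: √(78 + 6*I*√493) ≈ 10.779 + 6.1796*I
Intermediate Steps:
R(D, O) = 6*O (R(D, O) = 6*(O + (2 - 2)) = 6*(O + 0) = 6*O)
√(√(-4475 - 13273) + R(-156, w(13))) = √(√(-4475 - 13273) + 6*13) = √(√(-17748) + 78) = √(6*I*√493 + 78) = √(78 + 6*I*√493)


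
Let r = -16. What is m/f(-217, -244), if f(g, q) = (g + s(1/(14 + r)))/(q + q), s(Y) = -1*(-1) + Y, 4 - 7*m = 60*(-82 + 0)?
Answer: 4805824/3031 ≈ 1585.6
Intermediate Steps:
m = 4924/7 (m = 4/7 - 60*(-82 + 0)/7 = 4/7 - 60*(-82)/7 = 4/7 - ⅐*(-4920) = 4/7 + 4920/7 = 4924/7 ≈ 703.43)
s(Y) = 1 + Y
f(g, q) = (½ + g)/(2*q) (f(g, q) = (g + (1 + 1/(14 - 16)))/(q + q) = (g + (1 + 1/(-2)))/((2*q)) = (g + (1 - ½))*(1/(2*q)) = (g + ½)*(1/(2*q)) = (½ + g)*(1/(2*q)) = (½ + g)/(2*q))
m/f(-217, -244) = 4924/(7*(((¼)*(1 + 2*(-217))/(-244)))) = 4924/(7*(((¼)*(-1/244)*(1 - 434)))) = 4924/(7*(((¼)*(-1/244)*(-433)))) = 4924/(7*(433/976)) = (4924/7)*(976/433) = 4805824/3031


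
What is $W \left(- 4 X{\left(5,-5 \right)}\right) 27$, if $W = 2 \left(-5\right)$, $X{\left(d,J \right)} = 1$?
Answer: $1080$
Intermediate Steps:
$W = -10$
$W \left(- 4 X{\left(5,-5 \right)}\right) 27 = - 10 \left(\left(-4\right) 1\right) 27 = \left(-10\right) \left(-4\right) 27 = 40 \cdot 27 = 1080$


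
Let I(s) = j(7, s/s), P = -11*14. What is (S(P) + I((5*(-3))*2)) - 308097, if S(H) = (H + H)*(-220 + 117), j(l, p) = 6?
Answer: -276367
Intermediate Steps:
P = -154
I(s) = 6
S(H) = -206*H (S(H) = (2*H)*(-103) = -206*H)
(S(P) + I((5*(-3))*2)) - 308097 = (-206*(-154) + 6) - 308097 = (31724 + 6) - 308097 = 31730 - 308097 = -276367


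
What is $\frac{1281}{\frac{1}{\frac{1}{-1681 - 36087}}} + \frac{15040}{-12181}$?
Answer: $- \frac{583634581}{460052008} \approx -1.2686$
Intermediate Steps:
$\frac{1281}{\frac{1}{\frac{1}{-1681 - 36087}}} + \frac{15040}{-12181} = \frac{1281}{\frac{1}{\frac{1}{-37768}}} + 15040 \left(- \frac{1}{12181}\right) = \frac{1281}{\frac{1}{- \frac{1}{37768}}} - \frac{15040}{12181} = \frac{1281}{-37768} - \frac{15040}{12181} = 1281 \left(- \frac{1}{37768}\right) - \frac{15040}{12181} = - \frac{1281}{37768} - \frac{15040}{12181} = - \frac{583634581}{460052008}$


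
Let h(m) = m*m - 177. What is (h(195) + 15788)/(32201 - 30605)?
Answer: 13409/399 ≈ 33.607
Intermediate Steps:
h(m) = -177 + m**2 (h(m) = m**2 - 177 = -177 + m**2)
(h(195) + 15788)/(32201 - 30605) = ((-177 + 195**2) + 15788)/(32201 - 30605) = ((-177 + 38025) + 15788)/1596 = (37848 + 15788)*(1/1596) = 53636*(1/1596) = 13409/399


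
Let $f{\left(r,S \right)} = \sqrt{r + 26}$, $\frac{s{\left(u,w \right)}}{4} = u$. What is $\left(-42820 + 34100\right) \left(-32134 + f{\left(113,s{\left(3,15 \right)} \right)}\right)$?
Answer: $280208480 - 8720 \sqrt{139} \approx 2.8011 \cdot 10^{8}$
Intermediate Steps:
$s{\left(u,w \right)} = 4 u$
$f{\left(r,S \right)} = \sqrt{26 + r}$
$\left(-42820 + 34100\right) \left(-32134 + f{\left(113,s{\left(3,15 \right)} \right)}\right) = \left(-42820 + 34100\right) \left(-32134 + \sqrt{26 + 113}\right) = - 8720 \left(-32134 + \sqrt{139}\right) = 280208480 - 8720 \sqrt{139}$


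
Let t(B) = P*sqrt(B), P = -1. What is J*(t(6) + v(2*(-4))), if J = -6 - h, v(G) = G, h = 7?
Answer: 104 + 13*sqrt(6) ≈ 135.84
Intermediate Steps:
t(B) = -sqrt(B)
J = -13 (J = -6 - 1*7 = -6 - 7 = -13)
J*(t(6) + v(2*(-4))) = -13*(-sqrt(6) + 2*(-4)) = -13*(-sqrt(6) - 8) = -13*(-8 - sqrt(6)) = 104 + 13*sqrt(6)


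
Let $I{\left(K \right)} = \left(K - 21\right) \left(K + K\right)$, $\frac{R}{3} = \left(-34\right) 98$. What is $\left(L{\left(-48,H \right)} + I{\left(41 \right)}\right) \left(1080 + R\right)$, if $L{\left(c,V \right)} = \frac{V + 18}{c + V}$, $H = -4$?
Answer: $- \frac{190057914}{13} \approx -1.462 \cdot 10^{7}$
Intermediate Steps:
$L{\left(c,V \right)} = \frac{18 + V}{V + c}$
$R = -9996$ ($R = 3 \left(\left(-34\right) 98\right) = 3 \left(-3332\right) = -9996$)
$I{\left(K \right)} = 2 K \left(-21 + K\right)$ ($I{\left(K \right)} = \left(-21 + K\right) 2 K = 2 K \left(-21 + K\right)$)
$\left(L{\left(-48,H \right)} + I{\left(41 \right)}\right) \left(1080 + R\right) = \left(\frac{18 - 4}{-4 - 48} + 2 \cdot 41 \left(-21 + 41\right)\right) \left(1080 - 9996\right) = \left(\frac{1}{-52} \cdot 14 + 2 \cdot 41 \cdot 20\right) \left(-8916\right) = \left(\left(- \frac{1}{52}\right) 14 + 1640\right) \left(-8916\right) = \left(- \frac{7}{26} + 1640\right) \left(-8916\right) = \frac{42633}{26} \left(-8916\right) = - \frac{190057914}{13}$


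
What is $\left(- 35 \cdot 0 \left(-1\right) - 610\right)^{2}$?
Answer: $372100$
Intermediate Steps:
$\left(- 35 \cdot 0 \left(-1\right) - 610\right)^{2} = \left(\left(-35\right) 0 - 610\right)^{2} = \left(0 - 610\right)^{2} = \left(-610\right)^{2} = 372100$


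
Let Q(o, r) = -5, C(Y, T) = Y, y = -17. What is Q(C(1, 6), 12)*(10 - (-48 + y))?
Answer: -375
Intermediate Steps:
Q(C(1, 6), 12)*(10 - (-48 + y)) = -5*(10 - (-48 - 17)) = -5*(10 - 1*(-65)) = -5*(10 + 65) = -5*75 = -375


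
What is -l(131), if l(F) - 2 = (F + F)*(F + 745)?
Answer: -229514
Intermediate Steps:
l(F) = 2 + 2*F*(745 + F) (l(F) = 2 + (F + F)*(F + 745) = 2 + (2*F)*(745 + F) = 2 + 2*F*(745 + F))
-l(131) = -(2 + 2*131² + 1490*131) = -(2 + 2*17161 + 195190) = -(2 + 34322 + 195190) = -1*229514 = -229514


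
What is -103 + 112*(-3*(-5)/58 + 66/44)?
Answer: 2725/29 ≈ 93.966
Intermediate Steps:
-103 + 112*(-3*(-5)/58 + 66/44) = -103 + 112*(15*(1/58) + 66*(1/44)) = -103 + 112*(15/58 + 3/2) = -103 + 112*(51/29) = -103 + 5712/29 = 2725/29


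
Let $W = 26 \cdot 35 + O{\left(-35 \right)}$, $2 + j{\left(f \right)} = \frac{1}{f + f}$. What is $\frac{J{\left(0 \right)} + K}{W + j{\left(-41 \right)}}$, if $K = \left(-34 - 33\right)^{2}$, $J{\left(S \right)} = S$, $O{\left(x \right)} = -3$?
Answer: $\frac{368098}{74209} \approx 4.9603$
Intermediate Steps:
$j{\left(f \right)} = -2 + \frac{1}{2 f}$ ($j{\left(f \right)} = -2 + \frac{1}{f + f} = -2 + \frac{1}{2 f}$)
$K = 4489$ ($K = \left(-67\right)^{2} = 4489$)
$W = 907$ ($W = 26 \cdot 35 - 3 = 910 - 3 = 907$)
$\frac{J{\left(0 \right)} + K}{W + j{\left(-41 \right)}} = \frac{0 + 4489}{907 - \left(2 - \frac{1}{2 \left(-41\right)}\right)} = \frac{4489}{907 + \left(-2 + \frac{1}{2} \left(- \frac{1}{41}\right)\right)} = \frac{4489}{907 - \frac{165}{82}} = \frac{4489}{\frac{74209}{82}} = 4489 \cdot \frac{82}{74209} = \frac{368098}{74209}$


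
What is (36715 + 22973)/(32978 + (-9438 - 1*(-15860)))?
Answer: 7461/4925 ≈ 1.5149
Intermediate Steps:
(36715 + 22973)/(32978 + (-9438 - 1*(-15860))) = 59688/(32978 + (-9438 + 15860)) = 59688/(32978 + 6422) = 59688/39400 = 59688*(1/39400) = 7461/4925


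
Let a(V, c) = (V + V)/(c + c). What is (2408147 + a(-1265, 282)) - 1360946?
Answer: 295309417/282 ≈ 1.0472e+6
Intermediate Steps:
a(V, c) = V/c (a(V, c) = (2*V)/((2*c)) = (2*V)*(1/(2*c)) = V/c)
(2408147 + a(-1265, 282)) - 1360946 = (2408147 - 1265/282) - 1360946 = 679096189/282 - 1360946 = 295309417/282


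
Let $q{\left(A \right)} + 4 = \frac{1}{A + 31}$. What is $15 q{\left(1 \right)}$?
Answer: $- \frac{1905}{32} \approx -59.531$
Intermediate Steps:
$q{\left(A \right)} = -4 + \frac{1}{31 + A}$ ($q{\left(A \right)} = -4 + \frac{1}{A + 31} = -4 + \frac{1}{31 + A}$)
$15 q{\left(1 \right)} = 15 \frac{-123 - 4}{31 + 1} = 15 \frac{-123 - 4}{32} = 15 \cdot \frac{1}{32} \left(-127\right) = 15 \left(- \frac{127}{32}\right) = - \frac{1905}{32}$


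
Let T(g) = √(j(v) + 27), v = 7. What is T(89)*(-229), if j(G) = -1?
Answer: -229*√26 ≈ -1167.7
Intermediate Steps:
T(g) = √26 (T(g) = √(-1 + 27) = √26)
T(89)*(-229) = √26*(-229) = -229*√26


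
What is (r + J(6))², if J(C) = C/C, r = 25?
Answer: 676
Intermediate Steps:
J(C) = 1
(r + J(6))² = (25 + 1)² = 26² = 676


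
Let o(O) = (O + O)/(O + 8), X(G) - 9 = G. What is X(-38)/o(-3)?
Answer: 145/6 ≈ 24.167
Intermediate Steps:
X(G) = 9 + G
o(O) = 2*O/(8 + O) (o(O) = (2*O)/(8 + O) = 2*O/(8 + O))
X(-38)/o(-3) = (9 - 38)/((2*(-3)/(8 - 3))) = -29/(2*(-3)/5) = -29/(2*(-3)*(⅕)) = -29/(-6/5) = -29*(-⅚) = 145/6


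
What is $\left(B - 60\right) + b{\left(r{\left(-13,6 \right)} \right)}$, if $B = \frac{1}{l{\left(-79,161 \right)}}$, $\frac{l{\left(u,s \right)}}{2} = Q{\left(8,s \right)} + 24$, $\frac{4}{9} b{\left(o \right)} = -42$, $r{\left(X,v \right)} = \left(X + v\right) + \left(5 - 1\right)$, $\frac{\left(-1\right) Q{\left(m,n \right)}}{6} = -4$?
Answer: $- \frac{14831}{96} \approx -154.49$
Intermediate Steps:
$Q{\left(m,n \right)} = 24$ ($Q{\left(m,n \right)} = \left(-6\right) \left(-4\right) = 24$)
$r{\left(X,v \right)} = 4 + X + v$ ($r{\left(X,v \right)} = \left(X + v\right) + 4 = 4 + X + v$)
$b{\left(o \right)} = - \frac{189}{2}$ ($b{\left(o \right)} = \frac{9}{4} \left(-42\right) = - \frac{189}{2}$)
$l{\left(u,s \right)} = 96$ ($l{\left(u,s \right)} = 2 \left(24 + 24\right) = 2 \cdot 48 = 96$)
$B = \frac{1}{96} \approx 0.010417$
$\left(B - 60\right) + b{\left(r{\left(-13,6 \right)} \right)} = \left(\frac{1}{96} - 60\right) - \frac{189}{2} = - \frac{5759}{96} - \frac{189}{2} = - \frac{14831}{96}$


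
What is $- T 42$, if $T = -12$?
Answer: $504$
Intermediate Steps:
$- T 42 = - \left(-12\right) 42 = \left(-1\right) \left(-504\right) = 504$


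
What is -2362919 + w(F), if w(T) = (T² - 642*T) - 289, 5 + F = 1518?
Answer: -1045385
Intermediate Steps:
F = 1513 (F = -5 + 1518 = 1513)
w(T) = -289 + T² - 642*T
-2362919 + w(F) = -2362919 + (-289 + 1513² - 642*1513) = -2362919 + (-289 + 2289169 - 971346) = -2362919 + 1317534 = -1045385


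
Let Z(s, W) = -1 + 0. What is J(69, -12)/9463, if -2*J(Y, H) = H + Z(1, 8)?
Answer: 13/18926 ≈ 0.00068689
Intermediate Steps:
Z(s, W) = -1
J(Y, H) = ½ - H/2 (J(Y, H) = -(H - 1)/2 = -(-1 + H)/2 = ½ - H/2)
J(69, -12)/9463 = (½ - ½*(-12))/9463 = (½ + 6)*(1/9463) = (13/2)*(1/9463) = 13/18926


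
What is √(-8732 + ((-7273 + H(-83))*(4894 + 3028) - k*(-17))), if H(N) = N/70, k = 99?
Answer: 2*I*√17650151645/35 ≈ 7591.6*I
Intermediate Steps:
H(N) = N/70 (H(N) = N*(1/70) = N/70)
√(-8732 + ((-7273 + H(-83))*(4894 + 3028) - k*(-17))) = √(-8732 + ((-7273 + (1/70)*(-83))*(4894 + 3028) - 99*(-17))) = √(-8732 + ((-7273 - 83/70)*7922 - 1*(-1683))) = √(-8732 + (-509193/70*7922 + 1683)) = √(-8732 + (-2016913473/35 + 1683)) = √(-8732 - 2016854568/35) = √(-2017160188/35) = 2*I*√17650151645/35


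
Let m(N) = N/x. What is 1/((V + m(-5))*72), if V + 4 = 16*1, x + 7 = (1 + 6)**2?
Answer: 7/5988 ≈ 0.0011690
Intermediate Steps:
x = 42 (x = -7 + (1 + 6)**2 = -7 + 7**2 = -7 + 49 = 42)
m(N) = N/42
V = 12 (V = -4 + 16*1 = -4 + 16 = 12)
1/((V + m(-5))*72) = 1/((12 + (1/42)*(-5))*72) = 1/((12 - 5/42)*72) = 1/((499/42)*72) = 1/(5988/7) = 7/5988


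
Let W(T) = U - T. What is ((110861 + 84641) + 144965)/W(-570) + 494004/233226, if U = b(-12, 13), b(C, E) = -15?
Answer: 632380387/1027305 ≈ 615.57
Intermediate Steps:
U = -15
W(T) = -15 - T
((110861 + 84641) + 144965)/W(-570) + 494004/233226 = ((110861 + 84641) + 144965)/(-15 - 1*(-570)) + 494004/233226 = (195502 + 144965)/(-15 + 570) + 494004*(1/233226) = 340467/555 + 11762/5553 = 340467*(1/555) + 11762/5553 = 113489/185 + 11762/5553 = 632380387/1027305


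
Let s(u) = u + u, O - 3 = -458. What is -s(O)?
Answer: 910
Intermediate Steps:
O = -455 (O = 3 - 458 = -455)
s(u) = 2*u
-s(O) = -2*(-455) = -1*(-910) = 910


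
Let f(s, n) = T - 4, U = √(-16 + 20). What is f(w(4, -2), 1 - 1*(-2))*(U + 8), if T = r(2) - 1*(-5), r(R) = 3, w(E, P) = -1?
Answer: 40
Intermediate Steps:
U = 2 (U = √4 = 2)
T = 8 (T = 3 - 1*(-5) = 3 + 5 = 8)
f(s, n) = 4 (f(s, n) = 8 - 4 = 4)
f(w(4, -2), 1 - 1*(-2))*(U + 8) = 4*(2 + 8) = 4*10 = 40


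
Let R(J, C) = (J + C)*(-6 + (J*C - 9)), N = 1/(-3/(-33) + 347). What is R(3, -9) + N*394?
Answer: 483235/1909 ≈ 253.14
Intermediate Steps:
N = 11/3818 (N = 1/(-3*(-1/33) + 347) = 1/(1/11 + 347) = 1/(3818/11) = 11/3818 ≈ 0.0028811)
R(J, C) = (-15 + C*J)*(C + J) (R(J, C) = (C + J)*(-6 + (C*J - 9)) = (C + J)*(-6 + (-9 + C*J)) = (C + J)*(-15 + C*J) = (-15 + C*J)*(C + J))
R(3, -9) + N*394 = (-15*(-9) - 15*3 - 9*3² + 3*(-9)²) + (11/3818)*394 = (135 - 45 - 9*9 + 3*81) + 2167/1909 = (135 - 45 - 81 + 243) + 2167/1909 = 252 + 2167/1909 = 483235/1909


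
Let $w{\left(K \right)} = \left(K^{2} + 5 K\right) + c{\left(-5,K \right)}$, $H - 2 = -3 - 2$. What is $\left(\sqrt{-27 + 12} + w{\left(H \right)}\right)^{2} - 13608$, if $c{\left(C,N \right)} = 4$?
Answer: $-13608 + \left(2 - i \sqrt{15}\right)^{2} \approx -13619.0 - 15.492 i$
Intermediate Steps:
$H = -3$ ($H = 2 - 5 = -3$)
$w{\left(K \right)} = 4 + K^{2} + 5 K$ ($w{\left(K \right)} = \left(K^{2} + 5 K\right) + 4 = 4 + K^{2} + 5 K$)
$\left(\sqrt{-27 + 12} + w{\left(H \right)}\right)^{2} - 13608 = \left(\sqrt{-27 + 12} + \left(4 + \left(-3\right)^{2} + 5 \left(-3\right)\right)\right)^{2} - 13608 = \left(\sqrt{-15} + \left(4 + 9 - 15\right)\right)^{2} - 13608 = \left(i \sqrt{15} - 2\right)^{2} - 13608 = \left(-2 + i \sqrt{15}\right)^{2} - 13608 = -13608 + \left(-2 + i \sqrt{15}\right)^{2}$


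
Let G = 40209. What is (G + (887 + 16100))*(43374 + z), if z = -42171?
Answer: 68806788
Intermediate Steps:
(G + (887 + 16100))*(43374 + z) = (40209 + (887 + 16100))*(43374 - 42171) = (40209 + 16987)*1203 = 57196*1203 = 68806788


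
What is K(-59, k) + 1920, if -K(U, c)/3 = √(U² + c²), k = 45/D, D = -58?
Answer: 1920 - 3*√11712109/58 ≈ 1743.0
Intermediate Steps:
k = -45/58 (k = 45/(-58) = 45*(-1/58) = -45/58 ≈ -0.77586)
K(U, c) = -3*√(U² + c²)
K(-59, k) + 1920 = -3*√((-59)² + (-45/58)²) + 1920 = -3*√(3481 + 2025/3364) + 1920 = -3*√11712109/58 + 1920 = 1920 - 3*√11712109/58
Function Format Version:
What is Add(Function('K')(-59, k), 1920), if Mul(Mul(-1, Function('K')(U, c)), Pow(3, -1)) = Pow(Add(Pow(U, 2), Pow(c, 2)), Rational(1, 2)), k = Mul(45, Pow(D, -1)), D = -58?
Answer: Add(1920, Mul(Rational(-3, 58), Pow(11712109, Rational(1, 2)))) ≈ 1743.0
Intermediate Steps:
k = Rational(-45, 58) (k = Mul(45, Pow(-58, -1)) = Mul(45, Rational(-1, 58)) = Rational(-45, 58) ≈ -0.77586)
Function('K')(U, c) = Mul(-3, Pow(Add(Pow(U, 2), Pow(c, 2)), Rational(1, 2)))
Add(Function('K')(-59, k), 1920) = Add(Mul(-3, Pow(Add(Pow(-59, 2), Pow(Rational(-45, 58), 2)), Rational(1, 2))), 1920) = Add(Mul(-3, Pow(Add(3481, Rational(2025, 3364)), Rational(1, 2))), 1920) = Add(Mul(-3, Pow(Rational(11712109, 3364), Rational(1, 2))), 1920) = Add(Mul(-3, Mul(Rational(1, 58), Pow(11712109, Rational(1, 2)))), 1920) = Add(Mul(Rational(-3, 58), Pow(11712109, Rational(1, 2))), 1920) = Add(1920, Mul(Rational(-3, 58), Pow(11712109, Rational(1, 2))))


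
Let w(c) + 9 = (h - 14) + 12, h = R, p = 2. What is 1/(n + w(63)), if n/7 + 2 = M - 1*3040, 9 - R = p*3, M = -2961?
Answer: -1/42029 ≈ -2.3793e-5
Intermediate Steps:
R = 3 (R = 9 - 2*3 = 9 - 1*6 = 9 - 6 = 3)
h = 3
w(c) = -8 (w(c) = -9 + ((3 - 14) + 12) = -9 + (-11 + 12) = -9 + 1 = -8)
n = -42021 (n = -14 + 7*(-2961 - 1*3040) = -14 + 7*(-2961 - 3040) = -14 + 7*(-6001) = -14 - 42007 = -42021)
1/(n + w(63)) = 1/(-42021 - 8) = 1/(-42029) = -1/42029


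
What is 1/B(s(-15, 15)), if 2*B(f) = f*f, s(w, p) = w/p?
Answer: 2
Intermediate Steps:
B(f) = f²/2 (B(f) = (f*f)/2 = f²/2)
1/B(s(-15, 15)) = 1/((-15/15)²/2) = 1/((-15*1/15)²/2) = 1/((½)*(-1)²) = 1/((½)*1) = 1/(½) = 2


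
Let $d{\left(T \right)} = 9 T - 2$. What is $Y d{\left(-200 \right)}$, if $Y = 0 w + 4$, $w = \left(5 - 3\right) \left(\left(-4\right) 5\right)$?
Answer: $-7208$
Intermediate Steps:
$w = -40$ ($w = 2 \left(-20\right) = -40$)
$d{\left(T \right)} = -2 + 9 T$
$Y = 4$ ($Y = 0 \left(-40\right) + 4 = 0 + 4 = 4$)
$Y d{\left(-200 \right)} = 4 \left(-2 + 9 \left(-200\right)\right) = 4 \left(-2 - 1800\right) = 4 \left(-1802\right) = -7208$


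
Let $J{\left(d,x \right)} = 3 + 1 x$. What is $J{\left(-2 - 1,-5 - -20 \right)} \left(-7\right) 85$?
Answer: $-10710$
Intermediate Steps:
$J{\left(d,x \right)} = 3 + x$
$J{\left(-2 - 1,-5 - -20 \right)} \left(-7\right) 85 = \left(3 - -15\right) \left(-7\right) 85 = \left(3 + \left(-5 + 20\right)\right) \left(-7\right) 85 = \left(3 + 15\right) \left(-7\right) 85 = 18 \left(-7\right) 85 = \left(-126\right) 85 = -10710$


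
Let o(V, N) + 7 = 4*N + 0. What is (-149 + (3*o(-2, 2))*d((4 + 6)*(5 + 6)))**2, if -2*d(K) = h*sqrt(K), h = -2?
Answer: 23191 - 894*sqrt(110) ≈ 13815.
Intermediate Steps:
d(K) = sqrt(K) (d(K) = -(-1)*sqrt(K) = sqrt(K))
o(V, N) = -7 + 4*N (o(V, N) = -7 + (4*N + 0) = -7 + 4*N)
(-149 + (3*o(-2, 2))*d((4 + 6)*(5 + 6)))**2 = (-149 + (3*(-7 + 4*2))*sqrt((4 + 6)*(5 + 6)))**2 = (-149 + (3*(-7 + 8))*sqrt(10*11))**2 = (-149 + (3*1)*sqrt(110))**2 = (-149 + 3*sqrt(110))**2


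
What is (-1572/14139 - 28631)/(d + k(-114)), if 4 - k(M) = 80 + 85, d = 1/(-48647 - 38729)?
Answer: 11790379997552/66300301881 ≈ 177.83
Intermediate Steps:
d = -1/87376 (d = 1/(-87376) = -1/87376 ≈ -1.1445e-5)
k(M) = -161 (k(M) = 4 - (80 + 85) = 4 - 1*165 = 4 - 165 = -161)
(-1572/14139 - 28631)/(d + k(-114)) = (-1572/14139 - 28631)/(-1/87376 - 161) = (-1572*1/14139 - 28631)/(-14067537/87376) = (-524/4713 - 28631)*(-87376/14067537) = -134938427/4713*(-87376/14067537) = 11790379997552/66300301881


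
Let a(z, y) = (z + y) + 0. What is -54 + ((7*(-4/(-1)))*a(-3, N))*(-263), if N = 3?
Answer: -54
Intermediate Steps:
a(z, y) = y + z (a(z, y) = (y + z) + 0 = y + z)
-54 + ((7*(-4/(-1)))*a(-3, N))*(-263) = -54 + ((7*(-4/(-1)))*(3 - 3))*(-263) = -54 + ((7*(-4*(-1)))*0)*(-263) = -54 + ((7*4)*0)*(-263) = -54 + (28*0)*(-263) = -54 + 0*(-263) = -54 + 0 = -54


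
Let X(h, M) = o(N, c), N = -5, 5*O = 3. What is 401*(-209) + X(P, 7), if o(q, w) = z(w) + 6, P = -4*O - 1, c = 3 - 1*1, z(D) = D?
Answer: -83801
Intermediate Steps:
O = ⅗ (O = (⅕)*3 = ⅗ ≈ 0.60000)
c = 2 (c = 3 - 1 = 2)
P = -17/5 (P = -4*⅗ - 1 = -12/5 - 1 = -17/5 ≈ -3.4000)
o(q, w) = 6 + w (o(q, w) = w + 6 = 6 + w)
X(h, M) = 8 (X(h, M) = 6 + 2 = 8)
401*(-209) + X(P, 7) = 401*(-209) + 8 = -83809 + 8 = -83801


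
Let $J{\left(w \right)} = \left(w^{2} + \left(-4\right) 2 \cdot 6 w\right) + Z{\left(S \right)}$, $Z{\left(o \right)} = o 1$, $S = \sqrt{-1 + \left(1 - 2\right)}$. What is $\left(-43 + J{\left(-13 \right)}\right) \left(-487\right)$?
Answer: $-365250 - 487 i \sqrt{2} \approx -3.6525 \cdot 10^{5} - 688.72 i$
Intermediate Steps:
$S = i \sqrt{2}$ ($S = \sqrt{-1 + \left(1 - 2\right)} = \sqrt{-1 - 1} = \sqrt{-2} = i \sqrt{2} \approx 1.4142 i$)
$Z{\left(o \right)} = o$
$J{\left(w \right)} = w^{2} - 48 w + i \sqrt{2}$ ($J{\left(w \right)} = \left(w^{2} + \left(-4\right) 2 \cdot 6 w\right) + i \sqrt{2} = \left(w^{2} + \left(-8\right) 6 w\right) + i \sqrt{2} = \left(w^{2} - 48 w\right) + i \sqrt{2} = w^{2} - 48 w + i \sqrt{2}$)
$\left(-43 + J{\left(-13 \right)}\right) \left(-487\right) = \left(-43 + \left(\left(-13\right)^{2} - -624 + i \sqrt{2}\right)\right) \left(-487\right) = \left(-43 + \left(169 + 624 + i \sqrt{2}\right)\right) \left(-487\right) = \left(-43 + \left(793 + i \sqrt{2}\right)\right) \left(-487\right) = \left(750 + i \sqrt{2}\right) \left(-487\right) = -365250 - 487 i \sqrt{2}$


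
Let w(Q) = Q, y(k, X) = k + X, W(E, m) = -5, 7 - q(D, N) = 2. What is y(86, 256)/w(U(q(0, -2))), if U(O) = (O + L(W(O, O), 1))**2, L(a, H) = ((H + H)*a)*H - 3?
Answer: 171/32 ≈ 5.3438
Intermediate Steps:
q(D, N) = 5 (q(D, N) = 7 - 1*2 = 7 - 2 = 5)
L(a, H) = -3 + 2*a*H**2 (L(a, H) = ((2*H)*a)*H - 3 = (2*H*a)*H - 3 = 2*a*H**2 - 3 = -3 + 2*a*H**2)
y(k, X) = X + k
U(O) = (-13 + O)**2 (U(O) = (O + (-3 + 2*(-5)*1**2))**2 = (O + (-3 + 2*(-5)*1))**2 = (O + (-3 - 10))**2 = (O - 13)**2 = (-13 + O)**2)
y(86, 256)/w(U(q(0, -2))) = (256 + 86)/((-13 + 5)**2) = 342/((-8)**2) = 342/64 = 342*(1/64) = 171/32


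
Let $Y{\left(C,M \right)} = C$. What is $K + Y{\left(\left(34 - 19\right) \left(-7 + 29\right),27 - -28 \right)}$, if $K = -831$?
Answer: $-501$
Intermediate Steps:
$K + Y{\left(\left(34 - 19\right) \left(-7 + 29\right),27 - -28 \right)} = -831 + \left(34 - 19\right) \left(-7 + 29\right) = -831 + 15 \cdot 22 = -831 + 330 = -501$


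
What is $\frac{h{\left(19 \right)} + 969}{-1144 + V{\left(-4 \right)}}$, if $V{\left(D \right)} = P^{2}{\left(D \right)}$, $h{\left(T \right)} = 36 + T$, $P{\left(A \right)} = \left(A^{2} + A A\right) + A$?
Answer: $- \frac{128}{45} \approx -2.8444$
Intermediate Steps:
$P{\left(A \right)} = A + 2 A^{2}$ ($P{\left(A \right)} = \left(A^{2} + A^{2}\right) + A = 2 A^{2} + A = A + 2 A^{2}$)
$V{\left(D \right)} = D^{2} \left(1 + 2 D\right)^{2}$ ($V{\left(D \right)} = \left(D \left(1 + 2 D\right)\right)^{2} = D^{2} \left(1 + 2 D\right)^{2}$)
$\frac{h{\left(19 \right)} + 969}{-1144 + V{\left(-4 \right)}} = \frac{\left(36 + 19\right) + 969}{-1144 + \left(-4\right)^{2} \left(1 + 2 \left(-4\right)\right)^{2}} = \frac{55 + 969}{-1144 + 16 \left(1 - 8\right)^{2}} = \frac{1024}{-1144 + 16 \left(-7\right)^{2}} = \frac{1024}{-1144 + 16 \cdot 49} = \frac{1024}{-1144 + 784} = \frac{1024}{-360} = 1024 \left(- \frac{1}{360}\right) = - \frac{128}{45}$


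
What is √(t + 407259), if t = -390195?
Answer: 6*√474 ≈ 130.63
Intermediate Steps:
√(t + 407259) = √(-390195 + 407259) = √17064 = 6*√474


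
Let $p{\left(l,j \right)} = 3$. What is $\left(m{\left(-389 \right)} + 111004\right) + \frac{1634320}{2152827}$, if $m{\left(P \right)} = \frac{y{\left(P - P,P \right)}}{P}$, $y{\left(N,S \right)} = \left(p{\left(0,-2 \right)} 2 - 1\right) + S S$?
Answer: $\frac{92635123883690}{837449703} \approx 1.1062 \cdot 10^{5}$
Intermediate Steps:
$y{\left(N,S \right)} = 5 + S^{2}$ ($y{\left(N,S \right)} = \left(3 \cdot 2 - 1\right) + S S = \left(6 - 1\right) + S^{2} = 5 + S^{2}$)
$m{\left(P \right)} = \frac{5 + P^{2}}{P}$
$\left(m{\left(-389 \right)} + 111004\right) + \frac{1634320}{2152827} = \left(\left(-389 + \frac{5}{-389}\right) + 111004\right) + \frac{1634320}{2152827} = \left(\left(-389 + 5 \left(- \frac{1}{389}\right)\right) + 111004\right) + 1634320 \cdot \frac{1}{2152827} = \left(\left(-389 - \frac{5}{389}\right) + 111004\right) + \frac{1634320}{2152827} = \left(- \frac{151326}{389} + 111004\right) + \frac{1634320}{2152827} = \frac{43029230}{389} + \frac{1634320}{2152827} = \frac{92635123883690}{837449703}$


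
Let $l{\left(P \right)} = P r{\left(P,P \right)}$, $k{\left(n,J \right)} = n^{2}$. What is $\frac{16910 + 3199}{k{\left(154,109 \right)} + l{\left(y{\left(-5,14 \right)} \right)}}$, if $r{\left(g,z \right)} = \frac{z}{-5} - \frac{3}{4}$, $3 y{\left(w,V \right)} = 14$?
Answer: $\frac{1809810}{2133733} \approx 0.84819$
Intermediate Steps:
$y{\left(w,V \right)} = \frac{14}{3}$ ($y{\left(w,V \right)} = \frac{1}{3} \cdot 14 = \frac{14}{3}$)
$r{\left(g,z \right)} = - \frac{3}{4} - \frac{z}{5}$ ($r{\left(g,z \right)} = z \left(- \frac{1}{5}\right) - \frac{3}{4} = - \frac{z}{5} - \frac{3}{4} = - \frac{3}{4} - \frac{z}{5}$)
$l{\left(P \right)} = P \left(- \frac{3}{4} - \frac{P}{5}\right)$
$\frac{16910 + 3199}{k{\left(154,109 \right)} + l{\left(y{\left(-5,14 \right)} \right)}} = \frac{16910 + 3199}{154^{2} - \frac{7 \left(15 + 4 \cdot \frac{14}{3}\right)}{30}} = \frac{20109}{23716 - \frac{7 \left(15 + \frac{56}{3}\right)}{30}} = \frac{20109}{23716 - \frac{7}{30} \cdot \frac{101}{3}} = \frac{20109}{23716 - \frac{707}{90}} = \frac{20109}{\frac{2133733}{90}} = 20109 \cdot \frac{90}{2133733} = \frac{1809810}{2133733}$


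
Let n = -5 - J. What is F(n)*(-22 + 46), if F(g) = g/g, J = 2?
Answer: 24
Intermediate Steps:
n = -7 (n = -5 - 1*2 = -5 - 2 = -7)
F(g) = 1
F(n)*(-22 + 46) = 1*(-22 + 46) = 1*24 = 24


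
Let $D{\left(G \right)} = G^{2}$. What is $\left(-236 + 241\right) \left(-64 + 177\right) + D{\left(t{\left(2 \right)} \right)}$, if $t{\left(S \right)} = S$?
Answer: $569$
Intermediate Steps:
$\left(-236 + 241\right) \left(-64 + 177\right) + D{\left(t{\left(2 \right)} \right)} = \left(-236 + 241\right) \left(-64 + 177\right) + 2^{2} = 5 \cdot 113 + 4 = 565 + 4 = 569$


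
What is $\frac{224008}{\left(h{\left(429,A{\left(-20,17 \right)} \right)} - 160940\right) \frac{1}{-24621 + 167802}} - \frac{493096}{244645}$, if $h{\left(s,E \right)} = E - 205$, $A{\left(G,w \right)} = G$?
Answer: $- \frac{313869888992912}{1577128457} \approx -1.9901 \cdot 10^{5}$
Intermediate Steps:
$h{\left(s,E \right)} = -205 + E$
$\frac{224008}{\left(h{\left(429,A{\left(-20,17 \right)} \right)} - 160940\right) \frac{1}{-24621 + 167802}} - \frac{493096}{244645} = \frac{224008}{\left(\left(-205 - 20\right) - 160940\right) \frac{1}{-24621 + 167802}} - \frac{493096}{244645} = \frac{224008}{\left(-225 - 160940\right) \frac{1}{143181}} - \frac{493096}{244645} = \frac{224008}{\left(-161165\right) \frac{1}{143181}} - \frac{493096}{244645} = \frac{224008}{- \frac{161165}{143181}} - \frac{493096}{244645} = 224008 \left(- \frac{143181}{161165}\right) - \frac{493096}{244645} = - \frac{32073689448}{161165} - \frac{493096}{244645} = - \frac{313869888992912}{1577128457}$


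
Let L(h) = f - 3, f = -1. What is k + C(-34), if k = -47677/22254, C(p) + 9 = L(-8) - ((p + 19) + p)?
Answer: 753467/22254 ≈ 33.858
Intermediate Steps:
L(h) = -4 (L(h) = -1 - 3 = -4)
C(p) = -32 - 2*p (C(p) = -9 + (-4 - ((p + 19) + p)) = -9 + (-4 - ((19 + p) + p)) = -9 + (-4 - (19 + 2*p)) = -9 + (-4 + (-19 - 2*p)) = -9 + (-23 - 2*p) = -32 - 2*p)
k = -47677/22254 (k = -47677*1/22254 = -47677/22254 ≈ -2.1424)
k + C(-34) = -47677/22254 + (-32 - 2*(-34)) = -47677/22254 + (-32 + 68) = -47677/22254 + 36 = 753467/22254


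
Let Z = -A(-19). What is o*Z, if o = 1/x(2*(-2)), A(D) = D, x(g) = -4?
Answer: -19/4 ≈ -4.7500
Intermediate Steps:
o = -¼ (o = 1/(-4) = -¼ ≈ -0.25000)
Z = 19 (Z = -1*(-19) = 19)
o*Z = -¼*19 = -19/4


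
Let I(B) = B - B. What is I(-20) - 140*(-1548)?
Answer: 216720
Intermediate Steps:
I(B) = 0
I(-20) - 140*(-1548) = 0 - 140*(-1548) = 0 + 216720 = 216720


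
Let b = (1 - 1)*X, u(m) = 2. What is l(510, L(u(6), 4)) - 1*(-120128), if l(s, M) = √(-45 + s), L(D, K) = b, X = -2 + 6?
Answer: 120128 + √465 ≈ 1.2015e+5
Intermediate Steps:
X = 4
b = 0 (b = (1 - 1)*4 = 0*4 = 0)
L(D, K) = 0
l(510, L(u(6), 4)) - 1*(-120128) = √(-45 + 510) - 1*(-120128) = √465 + 120128 = 120128 + √465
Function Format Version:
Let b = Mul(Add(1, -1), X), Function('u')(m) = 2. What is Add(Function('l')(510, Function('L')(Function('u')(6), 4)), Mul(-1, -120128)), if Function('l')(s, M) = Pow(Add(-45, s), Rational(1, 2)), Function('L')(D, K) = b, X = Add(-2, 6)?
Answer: Add(120128, Pow(465, Rational(1, 2))) ≈ 1.2015e+5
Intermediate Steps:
X = 4
b = 0 (b = Mul(Add(1, -1), 4) = Mul(0, 4) = 0)
Function('L')(D, K) = 0
Add(Function('l')(510, Function('L')(Function('u')(6), 4)), Mul(-1, -120128)) = Add(Pow(Add(-45, 510), Rational(1, 2)), Mul(-1, -120128)) = Add(Pow(465, Rational(1, 2)), 120128) = Add(120128, Pow(465, Rational(1, 2)))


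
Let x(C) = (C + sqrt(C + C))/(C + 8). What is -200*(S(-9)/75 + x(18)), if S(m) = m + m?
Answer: -1776/13 ≈ -136.62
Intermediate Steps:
S(m) = 2*m
x(C) = (C + sqrt(2)*sqrt(C))/(8 + C) (x(C) = (C + sqrt(2*C))/(8 + C) = (C + sqrt(2)*sqrt(C))/(8 + C))
-200*(S(-9)/75 + x(18)) = -200*((2*(-9))/75 + (18 + sqrt(2)*sqrt(18))/(8 + 18)) = -200*(-18*1/75 + (18 + sqrt(2)*(3*sqrt(2)))/26) = -200*(-6/25 + (18 + 6)/26) = -200*(-6/25 + (1/26)*24) = -200*(-6/25 + 12/13) = -200*222/325 = -1776/13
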